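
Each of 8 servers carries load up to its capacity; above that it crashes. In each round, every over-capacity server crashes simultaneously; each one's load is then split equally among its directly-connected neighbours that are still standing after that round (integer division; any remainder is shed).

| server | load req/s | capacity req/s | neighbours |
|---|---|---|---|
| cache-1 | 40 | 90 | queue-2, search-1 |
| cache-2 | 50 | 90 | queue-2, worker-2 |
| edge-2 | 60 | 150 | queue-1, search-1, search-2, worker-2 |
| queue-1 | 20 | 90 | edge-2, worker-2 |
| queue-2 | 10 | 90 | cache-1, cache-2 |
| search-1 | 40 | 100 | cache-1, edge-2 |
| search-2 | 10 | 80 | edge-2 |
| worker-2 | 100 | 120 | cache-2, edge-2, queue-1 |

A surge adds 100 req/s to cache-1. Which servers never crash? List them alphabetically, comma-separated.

Round 1 — cache-1 at 140 > 90. cache-1 crashes.
  cache-1 sheds 140 req/s to queue-2, search-1: 70 each.
    queue-2: 10+70 = 80 ≤ 90
    search-1: 40+70 = 110 > 100
Round 2 — search-1 crashes.
  search-1 sheds 110 req/s to edge-2: 110 each.
    edge-2: 60+110 = 170 > 150
Round 3 — edge-2 crashes.
  edge-2 sheds 170 req/s to queue-1, search-2, worker-2: 56 each (2 lost).
    queue-1: 20+56 = 76 ≤ 90
    search-2: 10+56 = 66 ≤ 80
    worker-2: 100+56 = 156 > 120
Round 4 — worker-2 crashes.
  worker-2 sheds 156 req/s to cache-2, queue-1: 78 each.
    cache-2: 50+78 = 128 > 90
    queue-1: 76+78 = 154 > 90
Round 5 — cache-2, queue-1 crash.
  cache-2 sheds 128 req/s to queue-2: 128 each.
    queue-2: 80+128 = 208 > 90
  queue-1 sheds 154 req/s: no online neighbours, lost.
Round 6 — queue-2 crashes.
  queue-2 sheds 208 req/s: no online neighbours, lost.
No further crashes.

search-2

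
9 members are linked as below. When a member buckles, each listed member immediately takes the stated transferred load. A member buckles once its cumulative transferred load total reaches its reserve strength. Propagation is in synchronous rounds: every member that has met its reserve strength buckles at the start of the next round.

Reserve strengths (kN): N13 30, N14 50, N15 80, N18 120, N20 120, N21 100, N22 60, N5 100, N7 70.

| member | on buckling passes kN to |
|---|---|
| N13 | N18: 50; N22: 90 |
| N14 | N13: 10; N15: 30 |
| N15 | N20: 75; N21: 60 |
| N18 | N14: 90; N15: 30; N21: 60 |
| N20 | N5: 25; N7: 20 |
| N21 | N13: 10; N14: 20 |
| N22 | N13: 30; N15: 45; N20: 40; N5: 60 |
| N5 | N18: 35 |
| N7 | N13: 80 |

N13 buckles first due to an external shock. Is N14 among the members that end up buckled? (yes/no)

no

Round 1 — N13 buckles (initial).
  N18: +50 → 50 < 120
  N22: +90 → 90 ≥ 60
Round 2 — N22 buckles.
  N15: +45 → 45 < 80
  N20: +40 → 40 < 120
  N5: +60 → 60 < 100
No further bucklings.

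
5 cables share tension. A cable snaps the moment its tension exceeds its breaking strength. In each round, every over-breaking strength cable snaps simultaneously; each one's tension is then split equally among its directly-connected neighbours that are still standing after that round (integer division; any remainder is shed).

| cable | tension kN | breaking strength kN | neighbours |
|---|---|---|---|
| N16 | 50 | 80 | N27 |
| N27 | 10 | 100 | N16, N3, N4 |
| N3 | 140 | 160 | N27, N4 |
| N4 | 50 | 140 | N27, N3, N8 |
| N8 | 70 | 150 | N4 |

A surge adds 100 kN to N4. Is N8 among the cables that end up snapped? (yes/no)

no

Round 1 — N4 at 150 > 140. N4 snaps.
  N4 sheds 150 kN to N27, N3, N8: 50 each.
    N27: 10+50 = 60 ≤ 100
    N3: 140+50 = 190 > 160
    N8: 70+50 = 120 ≤ 150
Round 2 — N3 snaps.
  N3 sheds 190 kN to N27: 190 each.
    N27: 60+190 = 250 > 100
Round 3 — N27 snaps.
  N27 sheds 250 kN to N16: 250 each.
    N16: 50+250 = 300 > 80
Round 4 — N16 snaps.
  N16 sheds 300 kN: no online neighbours, lost.
No further breaks.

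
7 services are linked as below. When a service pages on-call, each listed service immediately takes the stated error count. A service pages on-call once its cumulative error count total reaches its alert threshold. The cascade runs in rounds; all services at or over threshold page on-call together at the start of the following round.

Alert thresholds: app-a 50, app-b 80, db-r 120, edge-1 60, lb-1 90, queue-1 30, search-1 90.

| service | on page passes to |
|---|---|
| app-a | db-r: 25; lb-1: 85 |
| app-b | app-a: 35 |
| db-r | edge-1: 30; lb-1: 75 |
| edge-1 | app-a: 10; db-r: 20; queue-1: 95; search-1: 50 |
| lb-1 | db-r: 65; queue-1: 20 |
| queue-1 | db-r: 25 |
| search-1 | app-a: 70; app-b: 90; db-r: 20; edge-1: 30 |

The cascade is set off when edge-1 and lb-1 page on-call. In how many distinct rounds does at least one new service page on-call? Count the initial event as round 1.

Round 1 — edge-1, lb-1 page on-call (initial).
  app-a: +10 → 10 < 50
  db-r: +20+65 → 85 < 120
  queue-1: +95+20 → 115 ≥ 30
  search-1: +50 → 50 < 90
Round 2 — queue-1 pages on-call.
  db-r: +25 → 110 < 120
No further pages.

2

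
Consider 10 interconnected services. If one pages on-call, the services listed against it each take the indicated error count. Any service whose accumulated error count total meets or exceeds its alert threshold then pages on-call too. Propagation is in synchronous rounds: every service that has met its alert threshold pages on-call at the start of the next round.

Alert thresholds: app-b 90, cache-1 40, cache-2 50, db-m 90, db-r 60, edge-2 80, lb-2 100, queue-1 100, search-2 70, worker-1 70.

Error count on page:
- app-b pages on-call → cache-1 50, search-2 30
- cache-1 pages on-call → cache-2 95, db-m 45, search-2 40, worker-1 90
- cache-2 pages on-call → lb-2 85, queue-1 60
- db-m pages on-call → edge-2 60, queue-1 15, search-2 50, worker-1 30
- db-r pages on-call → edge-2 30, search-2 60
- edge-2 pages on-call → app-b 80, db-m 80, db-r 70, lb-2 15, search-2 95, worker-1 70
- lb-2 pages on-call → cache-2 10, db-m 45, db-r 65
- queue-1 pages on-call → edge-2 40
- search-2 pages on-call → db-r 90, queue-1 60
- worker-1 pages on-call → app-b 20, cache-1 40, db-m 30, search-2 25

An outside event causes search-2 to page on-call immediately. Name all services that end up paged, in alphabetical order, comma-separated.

Round 1 — search-2 pages on-call (initial).
  db-r: +90 → 90 ≥ 60
  queue-1: +60 → 60 < 100
Round 2 — db-r pages on-call.
  edge-2: +30 → 30 < 80
No further pages.

db-r, search-2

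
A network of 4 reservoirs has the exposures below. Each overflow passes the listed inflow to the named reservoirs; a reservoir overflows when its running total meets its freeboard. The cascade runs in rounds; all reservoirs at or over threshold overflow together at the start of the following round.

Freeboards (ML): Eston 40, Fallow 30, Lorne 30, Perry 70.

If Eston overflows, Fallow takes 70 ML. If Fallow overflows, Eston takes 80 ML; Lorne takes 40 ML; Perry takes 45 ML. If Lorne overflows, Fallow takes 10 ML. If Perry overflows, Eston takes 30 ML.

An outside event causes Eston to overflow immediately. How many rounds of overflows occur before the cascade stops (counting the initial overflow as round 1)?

3

Round 1 — Eston overflows (initial).
  Fallow: +70 → 70 ≥ 30
Round 2 — Fallow overflows.
  Lorne: +40 → 40 ≥ 30
  Perry: +45 → 45 < 70
Round 3 — Lorne overflows.
No further overflows.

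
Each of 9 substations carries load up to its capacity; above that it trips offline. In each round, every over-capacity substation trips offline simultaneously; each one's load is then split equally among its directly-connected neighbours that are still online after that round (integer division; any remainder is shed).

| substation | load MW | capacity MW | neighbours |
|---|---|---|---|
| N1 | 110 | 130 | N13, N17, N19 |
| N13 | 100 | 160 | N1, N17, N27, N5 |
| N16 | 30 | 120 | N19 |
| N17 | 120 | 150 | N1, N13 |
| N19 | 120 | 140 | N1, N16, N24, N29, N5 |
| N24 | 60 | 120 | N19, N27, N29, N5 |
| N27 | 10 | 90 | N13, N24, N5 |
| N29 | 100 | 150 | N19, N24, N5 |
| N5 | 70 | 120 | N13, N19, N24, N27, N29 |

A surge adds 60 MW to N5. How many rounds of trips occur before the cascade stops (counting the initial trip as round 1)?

Round 1 — N5 at 130 > 120. N5 trips offline.
  N5 sheds 130 MW to N13, N19, N24, N27, N29: 26 each.
    N13: 100+26 = 126 ≤ 160
    N19: 120+26 = 146 > 140
    N24: 60+26 = 86 ≤ 120
    N27: 10+26 = 36 ≤ 90
    N29: 100+26 = 126 ≤ 150
Round 2 — N19 trips offline.
  N19 sheds 146 MW to N1, N16, N24, N29: 36 each (2 lost).
    N1: 110+36 = 146 > 130
    N16: 30+36 = 66 ≤ 120
    N24: 86+36 = 122 > 120
    N29: 126+36 = 162 > 150
Round 3 — N1, N24, N29 trip offline.
  N1 sheds 146 MW to N13, N17: 73 each.
    N13: 126+73 = 199 > 160
    N17: 120+73 = 193 > 150
  N24 sheds 122 MW to N27: 122 each.
    N27: 36+122 = 158 > 90
  N29 sheds 162 MW: no online neighbours, lost.
Round 4 — N13, N17, N27 trip offline.
  N13 sheds 199 MW: no online neighbours, lost.
  N17 sheds 193 MW: no online neighbours, lost.
  N27 sheds 158 MW: no online neighbours, lost.
No further trips.

4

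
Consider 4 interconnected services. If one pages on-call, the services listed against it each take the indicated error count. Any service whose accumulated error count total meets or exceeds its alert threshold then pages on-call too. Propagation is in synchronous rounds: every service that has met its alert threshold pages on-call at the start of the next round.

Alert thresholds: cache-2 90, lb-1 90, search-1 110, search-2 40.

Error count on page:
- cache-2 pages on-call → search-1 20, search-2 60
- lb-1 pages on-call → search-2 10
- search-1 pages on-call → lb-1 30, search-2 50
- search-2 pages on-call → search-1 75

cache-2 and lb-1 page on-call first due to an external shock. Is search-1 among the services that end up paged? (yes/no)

Round 1 — cache-2, lb-1 page on-call (initial).
  search-1: +20 → 20 < 110
  search-2: +60+10 → 70 ≥ 40
Round 2 — search-2 pages on-call.
  search-1: +75 → 95 < 110
No further pages.

no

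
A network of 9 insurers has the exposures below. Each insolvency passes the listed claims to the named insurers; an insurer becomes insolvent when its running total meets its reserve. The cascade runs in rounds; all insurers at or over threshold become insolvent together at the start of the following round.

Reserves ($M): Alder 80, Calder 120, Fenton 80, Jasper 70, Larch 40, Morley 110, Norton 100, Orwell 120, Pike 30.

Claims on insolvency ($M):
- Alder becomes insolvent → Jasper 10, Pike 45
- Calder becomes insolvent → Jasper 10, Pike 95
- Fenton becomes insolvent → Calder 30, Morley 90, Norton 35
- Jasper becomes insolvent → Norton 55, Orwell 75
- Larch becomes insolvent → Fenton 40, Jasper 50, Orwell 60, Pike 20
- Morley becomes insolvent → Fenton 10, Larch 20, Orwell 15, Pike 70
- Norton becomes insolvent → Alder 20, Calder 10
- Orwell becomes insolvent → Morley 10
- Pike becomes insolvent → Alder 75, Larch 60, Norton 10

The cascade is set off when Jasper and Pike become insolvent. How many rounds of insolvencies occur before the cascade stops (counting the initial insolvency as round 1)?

Round 1 — Jasper, Pike become insolvent (initial).
  Alder: +75 → 75 < 80
  Larch: +60 → 60 ≥ 40
  Norton: +55+10 → 65 < 100
  Orwell: +75 → 75 < 120
Round 2 — Larch becomes insolvent.
  Fenton: +40 → 40 < 80
  Orwell: +60 → 135 ≥ 120
Round 3 — Orwell becomes insolvent.
  Morley: +10 → 10 < 110
No further insolvencies.

3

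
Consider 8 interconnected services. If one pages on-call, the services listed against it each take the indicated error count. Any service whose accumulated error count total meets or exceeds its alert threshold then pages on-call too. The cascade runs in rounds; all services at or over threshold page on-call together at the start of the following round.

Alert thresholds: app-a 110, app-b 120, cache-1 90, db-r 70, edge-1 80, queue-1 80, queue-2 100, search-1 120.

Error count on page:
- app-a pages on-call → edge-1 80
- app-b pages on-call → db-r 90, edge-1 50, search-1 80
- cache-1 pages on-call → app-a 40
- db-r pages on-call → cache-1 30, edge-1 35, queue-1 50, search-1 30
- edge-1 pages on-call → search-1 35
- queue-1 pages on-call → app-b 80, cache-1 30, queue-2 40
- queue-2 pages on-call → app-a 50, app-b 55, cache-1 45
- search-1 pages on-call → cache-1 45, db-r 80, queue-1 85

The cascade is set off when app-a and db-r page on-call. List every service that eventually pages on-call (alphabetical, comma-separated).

app-a, db-r, edge-1

Round 1 — app-a, db-r page on-call (initial).
  cache-1: +30 → 30 < 90
  edge-1: +80+35 → 115 ≥ 80
  queue-1: +50 → 50 < 80
  search-1: +30 → 30 < 120
Round 2 — edge-1 pages on-call.
  search-1: +35 → 65 < 120
No further pages.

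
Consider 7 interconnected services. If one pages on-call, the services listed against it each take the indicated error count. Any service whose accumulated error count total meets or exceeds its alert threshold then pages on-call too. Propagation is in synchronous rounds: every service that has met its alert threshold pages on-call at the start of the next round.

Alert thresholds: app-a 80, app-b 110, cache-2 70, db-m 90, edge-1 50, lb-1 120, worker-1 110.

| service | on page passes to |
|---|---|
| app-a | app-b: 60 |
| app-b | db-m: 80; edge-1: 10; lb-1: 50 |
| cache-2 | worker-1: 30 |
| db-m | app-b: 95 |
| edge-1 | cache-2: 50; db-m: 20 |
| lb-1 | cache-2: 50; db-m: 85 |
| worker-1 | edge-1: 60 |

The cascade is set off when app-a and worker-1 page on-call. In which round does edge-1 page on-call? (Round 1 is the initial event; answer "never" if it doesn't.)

2

Round 1 — app-a, worker-1 page on-call (initial).
  app-b: +60 → 60 < 110
  edge-1: +60 → 60 ≥ 50
Round 2 — edge-1 pages on-call.
  cache-2: +50 → 50 < 70
  db-m: +20 → 20 < 90
No further pages.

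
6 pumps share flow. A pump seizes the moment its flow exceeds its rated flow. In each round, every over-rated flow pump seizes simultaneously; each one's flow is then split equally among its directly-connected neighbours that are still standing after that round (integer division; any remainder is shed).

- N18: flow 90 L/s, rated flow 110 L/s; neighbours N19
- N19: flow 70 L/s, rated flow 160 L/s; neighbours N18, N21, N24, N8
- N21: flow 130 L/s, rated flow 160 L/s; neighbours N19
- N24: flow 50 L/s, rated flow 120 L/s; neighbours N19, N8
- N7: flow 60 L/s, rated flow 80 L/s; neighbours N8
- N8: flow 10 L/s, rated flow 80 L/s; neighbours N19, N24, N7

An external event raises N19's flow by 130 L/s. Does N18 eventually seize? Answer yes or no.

Round 1 — N19 at 200 > 160. N19 seizes.
  N19 sheds 200 L/s to N18, N21, N24, N8: 50 each.
    N18: 90+50 = 140 > 110
    N21: 130+50 = 180 > 160
    N24: 50+50 = 100 ≤ 120
    N8: 10+50 = 60 ≤ 80
Round 2 — N18, N21 seize.
  N18 sheds 140 L/s: no online neighbours, lost.
  N21 sheds 180 L/s: no online neighbours, lost.
No further seizures.

yes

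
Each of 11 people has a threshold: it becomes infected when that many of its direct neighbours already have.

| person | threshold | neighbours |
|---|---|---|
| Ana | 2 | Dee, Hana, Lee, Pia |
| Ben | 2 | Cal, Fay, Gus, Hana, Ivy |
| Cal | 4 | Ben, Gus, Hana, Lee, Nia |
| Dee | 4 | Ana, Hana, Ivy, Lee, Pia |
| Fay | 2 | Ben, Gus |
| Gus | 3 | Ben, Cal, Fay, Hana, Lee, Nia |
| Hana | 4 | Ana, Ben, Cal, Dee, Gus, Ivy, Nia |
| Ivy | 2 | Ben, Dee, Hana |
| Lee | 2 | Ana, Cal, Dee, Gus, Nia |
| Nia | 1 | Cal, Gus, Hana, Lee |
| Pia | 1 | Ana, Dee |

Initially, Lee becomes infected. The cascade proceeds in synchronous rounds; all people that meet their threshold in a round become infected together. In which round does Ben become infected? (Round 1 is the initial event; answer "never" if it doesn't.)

Round 1 — Lee becomes infected (initial).
Round 2 — checking thresholds:
  Ana: 1 of 4 neighbours < 2, below threshold.
  Cal: 1 of 5 neighbours < 4, below threshold.
  Dee: 1 of 5 neighbours < 4, below threshold.
  Gus: 1 of 6 neighbours < 3, below threshold.
  Nia: 1 of 4 neighbours ≥ 1, becomes infected.
Round 3 — no new infections; cascade stops.

never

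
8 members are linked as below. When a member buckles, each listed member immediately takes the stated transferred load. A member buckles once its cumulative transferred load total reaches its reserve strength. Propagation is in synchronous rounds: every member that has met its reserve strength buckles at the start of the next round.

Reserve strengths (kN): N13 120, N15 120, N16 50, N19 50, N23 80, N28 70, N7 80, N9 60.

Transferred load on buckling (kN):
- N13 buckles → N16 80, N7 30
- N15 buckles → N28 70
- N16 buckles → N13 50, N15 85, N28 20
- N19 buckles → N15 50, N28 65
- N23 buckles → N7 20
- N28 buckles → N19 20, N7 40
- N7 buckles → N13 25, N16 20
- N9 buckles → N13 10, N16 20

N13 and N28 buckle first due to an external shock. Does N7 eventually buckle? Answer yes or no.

no

Round 1 — N13, N28 buckle (initial).
  N16: +80 → 80 ≥ 50
  N19: +20 → 20 < 50
  N7: +30+40 → 70 < 80
Round 2 — N16 buckles.
  N15: +85 → 85 < 120
No further bucklings.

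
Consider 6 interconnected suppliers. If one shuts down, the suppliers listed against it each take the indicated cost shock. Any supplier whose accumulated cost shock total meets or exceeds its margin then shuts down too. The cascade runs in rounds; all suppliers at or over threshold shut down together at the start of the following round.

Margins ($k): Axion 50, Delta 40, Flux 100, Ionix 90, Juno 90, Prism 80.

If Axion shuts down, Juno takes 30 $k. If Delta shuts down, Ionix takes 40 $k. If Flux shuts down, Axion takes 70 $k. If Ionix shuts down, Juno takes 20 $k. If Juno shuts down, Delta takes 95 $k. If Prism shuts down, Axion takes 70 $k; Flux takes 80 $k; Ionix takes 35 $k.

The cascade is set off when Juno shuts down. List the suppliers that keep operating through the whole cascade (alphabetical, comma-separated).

Axion, Flux, Ionix, Prism

Round 1 — Juno shuts down (initial).
  Delta: +95 → 95 ≥ 40
Round 2 — Delta shuts down.
  Ionix: +40 → 40 < 90
No further shutdowns.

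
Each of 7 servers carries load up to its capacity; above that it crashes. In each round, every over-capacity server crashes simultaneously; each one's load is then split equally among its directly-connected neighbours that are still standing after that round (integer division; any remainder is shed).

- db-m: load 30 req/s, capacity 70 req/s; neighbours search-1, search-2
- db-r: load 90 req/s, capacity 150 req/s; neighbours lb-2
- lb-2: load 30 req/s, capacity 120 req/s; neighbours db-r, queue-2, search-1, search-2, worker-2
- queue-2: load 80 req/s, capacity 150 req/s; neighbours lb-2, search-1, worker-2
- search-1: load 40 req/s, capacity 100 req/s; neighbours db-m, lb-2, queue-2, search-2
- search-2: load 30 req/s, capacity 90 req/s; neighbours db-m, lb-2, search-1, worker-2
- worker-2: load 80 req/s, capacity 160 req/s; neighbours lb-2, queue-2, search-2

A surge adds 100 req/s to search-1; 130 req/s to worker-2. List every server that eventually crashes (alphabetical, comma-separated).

db-m, db-r, lb-2, queue-2, search-1, search-2, worker-2

Round 1 — search-1 at 140 > 100; worker-2 at 210 > 160. search-1, worker-2 crash.
  search-1 sheds 140 req/s to db-m, lb-2, queue-2, search-2: 35 each.
    db-m: 30+35 = 65 ≤ 70
    lb-2: 30+35 = 65 ≤ 120
    queue-2: 80+35 = 115 ≤ 150
    search-2: 30+35 = 65 ≤ 90
  worker-2 sheds 210 req/s to lb-2, queue-2, search-2: 70 each.
    lb-2: 65+70 = 135 > 120
    queue-2: 115+70 = 185 > 150
    search-2: 65+70 = 135 > 90
Round 2 — lb-2, queue-2, search-2 crash.
  lb-2 sheds 135 req/s to db-r: 135 each.
    db-r: 90+135 = 225 > 150
  queue-2 sheds 185 req/s: no online neighbours, lost.
  search-2 sheds 135 req/s to db-m: 135 each.
    db-m: 65+135 = 200 > 70
Round 3 — db-m, db-r crash.
  db-m sheds 200 req/s: no online neighbours, lost.
  db-r sheds 225 req/s: no online neighbours, lost.
No further crashes.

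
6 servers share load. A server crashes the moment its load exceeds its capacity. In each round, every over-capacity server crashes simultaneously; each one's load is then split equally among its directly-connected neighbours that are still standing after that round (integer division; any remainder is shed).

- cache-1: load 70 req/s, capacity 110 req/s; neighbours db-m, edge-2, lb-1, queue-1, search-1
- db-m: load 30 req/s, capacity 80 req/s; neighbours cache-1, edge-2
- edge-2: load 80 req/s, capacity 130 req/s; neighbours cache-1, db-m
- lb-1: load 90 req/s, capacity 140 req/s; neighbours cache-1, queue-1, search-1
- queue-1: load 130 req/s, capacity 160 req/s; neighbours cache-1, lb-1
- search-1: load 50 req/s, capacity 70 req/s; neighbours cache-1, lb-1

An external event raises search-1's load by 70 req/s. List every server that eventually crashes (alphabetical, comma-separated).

Round 1 — search-1 at 120 > 70. search-1 crashes.
  search-1 sheds 120 req/s to cache-1, lb-1: 60 each.
    cache-1: 70+60 = 130 > 110
    lb-1: 90+60 = 150 > 140
Round 2 — cache-1, lb-1 crash.
  cache-1 sheds 130 req/s to db-m, edge-2, queue-1: 43 each (1 lost).
    db-m: 30+43 = 73 ≤ 80
    edge-2: 80+43 = 123 ≤ 130
    queue-1: 130+43 = 173 > 160
  lb-1 sheds 150 req/s to queue-1: 150 each.
    queue-1: 173+150 = 323 > 160
Round 3 — queue-1 crashes.
  queue-1 sheds 323 req/s: no online neighbours, lost.
No further crashes.

cache-1, lb-1, queue-1, search-1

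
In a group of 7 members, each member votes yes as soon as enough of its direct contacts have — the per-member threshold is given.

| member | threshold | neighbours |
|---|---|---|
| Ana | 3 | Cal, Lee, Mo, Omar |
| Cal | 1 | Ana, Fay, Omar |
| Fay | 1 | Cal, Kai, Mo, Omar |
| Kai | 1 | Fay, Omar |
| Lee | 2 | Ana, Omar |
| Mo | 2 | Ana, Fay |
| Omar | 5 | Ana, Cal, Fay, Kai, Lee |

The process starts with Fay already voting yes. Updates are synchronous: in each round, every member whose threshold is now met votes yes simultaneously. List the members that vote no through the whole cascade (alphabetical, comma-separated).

Ana, Lee, Mo, Omar

Round 1 — Fay votes yes (initial).
Round 2 — checking thresholds:
  Cal: 1 of 3 neighbours ≥ 1, votes yes.
  Kai: 1 of 2 neighbours ≥ 1, votes yes.
  Mo: 1 of 2 neighbours < 2, not yet.
  Omar: 1 of 5 neighbours < 5, not yet.
Round 3 — no new yes votes; cascade stops.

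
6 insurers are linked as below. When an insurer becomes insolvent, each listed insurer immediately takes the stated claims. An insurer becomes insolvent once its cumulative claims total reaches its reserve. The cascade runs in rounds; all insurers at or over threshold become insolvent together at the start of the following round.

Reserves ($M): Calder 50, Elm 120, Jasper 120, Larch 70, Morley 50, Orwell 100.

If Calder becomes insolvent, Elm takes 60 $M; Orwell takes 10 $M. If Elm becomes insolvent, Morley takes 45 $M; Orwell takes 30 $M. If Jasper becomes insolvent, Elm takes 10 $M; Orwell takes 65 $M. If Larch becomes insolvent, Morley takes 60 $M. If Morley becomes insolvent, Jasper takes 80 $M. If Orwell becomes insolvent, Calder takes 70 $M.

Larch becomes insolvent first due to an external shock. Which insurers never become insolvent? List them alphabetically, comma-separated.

Calder, Elm, Jasper, Orwell

Round 1 — Larch becomes insolvent (initial).
  Morley: +60 → 60 ≥ 50
Round 2 — Morley becomes insolvent.
  Jasper: +80 → 80 < 120
No further insolvencies.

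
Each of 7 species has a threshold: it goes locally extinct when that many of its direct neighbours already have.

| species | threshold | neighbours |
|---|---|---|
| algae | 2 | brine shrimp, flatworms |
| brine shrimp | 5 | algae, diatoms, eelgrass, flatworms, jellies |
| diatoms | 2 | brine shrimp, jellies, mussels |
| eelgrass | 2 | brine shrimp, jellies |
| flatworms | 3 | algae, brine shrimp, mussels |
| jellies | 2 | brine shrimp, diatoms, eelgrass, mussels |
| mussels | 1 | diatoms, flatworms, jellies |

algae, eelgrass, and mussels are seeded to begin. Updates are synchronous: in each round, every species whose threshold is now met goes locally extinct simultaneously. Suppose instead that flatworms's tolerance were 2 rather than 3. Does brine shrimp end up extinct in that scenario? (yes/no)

With flatworms's tolerance at 2:
Round 1 — algae, eelgrass, mussels go locally extinct (initial).
Round 2 — checking thresholds:
  brine shrimp: 2 of 5 neighbours < 5, not yet.
  diatoms: 1 of 3 neighbours < 2, not yet.
  flatworms: 2 of 3 neighbours ≥ 2, goes locally extinct.
  jellies: 2 of 4 neighbours ≥ 2, goes locally extinct.
Round 3 — checking thresholds:
  brine shrimp: 4 of 5 neighbours < 5, not yet.
  diatoms: 2 of 3 neighbours ≥ 2, goes locally extinct.
Round 4 — checking thresholds:
  brine shrimp: 5 of 5 neighbours ≥ 5, goes locally extinct.
Round 5 — no new extinctions; cascade stops.

yes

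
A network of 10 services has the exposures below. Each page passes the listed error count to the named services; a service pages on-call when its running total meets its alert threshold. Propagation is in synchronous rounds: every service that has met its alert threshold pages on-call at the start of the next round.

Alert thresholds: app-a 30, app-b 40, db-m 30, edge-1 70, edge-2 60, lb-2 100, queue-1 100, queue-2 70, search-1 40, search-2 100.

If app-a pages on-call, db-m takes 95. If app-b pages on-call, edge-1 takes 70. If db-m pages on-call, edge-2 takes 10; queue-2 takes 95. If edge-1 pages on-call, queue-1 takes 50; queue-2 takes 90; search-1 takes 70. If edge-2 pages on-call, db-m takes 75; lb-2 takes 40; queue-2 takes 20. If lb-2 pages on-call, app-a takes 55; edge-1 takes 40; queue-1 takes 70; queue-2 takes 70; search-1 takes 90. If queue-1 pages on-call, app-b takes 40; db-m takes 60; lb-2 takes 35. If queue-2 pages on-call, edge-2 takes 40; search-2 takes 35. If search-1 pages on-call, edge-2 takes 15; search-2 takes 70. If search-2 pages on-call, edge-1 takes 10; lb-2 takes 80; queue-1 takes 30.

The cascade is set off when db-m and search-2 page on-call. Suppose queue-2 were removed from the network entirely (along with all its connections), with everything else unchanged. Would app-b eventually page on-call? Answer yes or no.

With queue-2 removed:
Round 1 — db-m, search-2 page on-call (initial).
  edge-1: +10 → 10 < 70
  edge-2: +10 → 10 < 60
  lb-2: +80 → 80 < 100
  queue-1: +30 → 30 < 100
No further pages.

no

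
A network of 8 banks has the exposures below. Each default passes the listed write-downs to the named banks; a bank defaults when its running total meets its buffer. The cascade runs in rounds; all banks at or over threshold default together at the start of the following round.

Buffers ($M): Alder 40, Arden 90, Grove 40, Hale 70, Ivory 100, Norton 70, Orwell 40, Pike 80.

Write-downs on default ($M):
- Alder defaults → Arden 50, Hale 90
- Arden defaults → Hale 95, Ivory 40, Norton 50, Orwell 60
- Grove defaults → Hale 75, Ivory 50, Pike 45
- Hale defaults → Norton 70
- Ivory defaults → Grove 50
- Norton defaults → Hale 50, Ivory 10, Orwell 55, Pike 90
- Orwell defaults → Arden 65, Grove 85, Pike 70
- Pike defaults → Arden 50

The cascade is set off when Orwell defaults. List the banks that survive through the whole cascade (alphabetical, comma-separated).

Alder

Round 1 — Orwell defaults (initial).
  Arden: +65 → 65 < 90
  Grove: +85 → 85 ≥ 40
  Pike: +70 → 70 < 80
Round 2 — Grove defaults.
  Hale: +75 → 75 ≥ 70
  Ivory: +50 → 50 < 100
  Pike: +45 → 115 ≥ 80
Round 3 — Hale, Pike default.
  Arden: +50 → 115 ≥ 90
  Norton: +70 → 70 ≥ 70
Round 4 — Arden, Norton default.
  Ivory: +40+10 → 100 ≥ 100
Round 5 — Ivory defaults.
No further defaults.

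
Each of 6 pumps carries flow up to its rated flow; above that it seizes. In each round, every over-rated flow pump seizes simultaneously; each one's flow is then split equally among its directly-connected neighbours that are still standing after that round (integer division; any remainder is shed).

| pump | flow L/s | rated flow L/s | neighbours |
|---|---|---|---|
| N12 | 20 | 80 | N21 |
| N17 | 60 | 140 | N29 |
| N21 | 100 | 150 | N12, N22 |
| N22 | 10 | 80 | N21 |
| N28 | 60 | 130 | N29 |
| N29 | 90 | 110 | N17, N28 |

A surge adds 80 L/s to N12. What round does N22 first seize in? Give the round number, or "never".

3

Round 1 — N12 at 100 > 80. N12 seizes.
  N12 sheds 100 L/s to N21: 100 each.
    N21: 100+100 = 200 > 150
Round 2 — N21 seizes.
  N21 sheds 200 L/s to N22: 200 each.
    N22: 10+200 = 210 > 80
Round 3 — N22 seizes.
  N22 sheds 210 L/s: no online neighbours, lost.
No further seizures.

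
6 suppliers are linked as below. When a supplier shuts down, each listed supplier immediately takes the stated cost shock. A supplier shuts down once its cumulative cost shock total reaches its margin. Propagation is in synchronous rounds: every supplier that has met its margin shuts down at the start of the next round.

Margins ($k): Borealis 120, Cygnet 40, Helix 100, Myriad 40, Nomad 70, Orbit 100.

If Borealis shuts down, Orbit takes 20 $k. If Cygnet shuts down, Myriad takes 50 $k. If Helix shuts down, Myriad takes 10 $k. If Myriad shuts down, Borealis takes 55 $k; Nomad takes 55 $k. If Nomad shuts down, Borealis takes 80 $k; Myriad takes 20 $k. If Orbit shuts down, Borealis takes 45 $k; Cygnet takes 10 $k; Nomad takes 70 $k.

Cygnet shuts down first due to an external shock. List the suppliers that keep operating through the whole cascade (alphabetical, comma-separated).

Round 1 — Cygnet shuts down (initial).
  Myriad: +50 → 50 ≥ 40
Round 2 — Myriad shuts down.
  Borealis: +55 → 55 < 120
  Nomad: +55 → 55 < 70
No further shutdowns.

Borealis, Helix, Nomad, Orbit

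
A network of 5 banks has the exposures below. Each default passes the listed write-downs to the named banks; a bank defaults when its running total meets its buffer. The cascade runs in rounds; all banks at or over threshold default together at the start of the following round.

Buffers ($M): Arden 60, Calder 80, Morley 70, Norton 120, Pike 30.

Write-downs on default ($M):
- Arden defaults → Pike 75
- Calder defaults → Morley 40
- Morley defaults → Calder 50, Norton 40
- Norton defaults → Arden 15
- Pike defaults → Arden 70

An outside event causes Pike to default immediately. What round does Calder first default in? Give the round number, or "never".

never

Round 1 — Pike defaults (initial).
  Arden: +70 → 70 ≥ 60
Round 2 — Arden defaults.
No further defaults.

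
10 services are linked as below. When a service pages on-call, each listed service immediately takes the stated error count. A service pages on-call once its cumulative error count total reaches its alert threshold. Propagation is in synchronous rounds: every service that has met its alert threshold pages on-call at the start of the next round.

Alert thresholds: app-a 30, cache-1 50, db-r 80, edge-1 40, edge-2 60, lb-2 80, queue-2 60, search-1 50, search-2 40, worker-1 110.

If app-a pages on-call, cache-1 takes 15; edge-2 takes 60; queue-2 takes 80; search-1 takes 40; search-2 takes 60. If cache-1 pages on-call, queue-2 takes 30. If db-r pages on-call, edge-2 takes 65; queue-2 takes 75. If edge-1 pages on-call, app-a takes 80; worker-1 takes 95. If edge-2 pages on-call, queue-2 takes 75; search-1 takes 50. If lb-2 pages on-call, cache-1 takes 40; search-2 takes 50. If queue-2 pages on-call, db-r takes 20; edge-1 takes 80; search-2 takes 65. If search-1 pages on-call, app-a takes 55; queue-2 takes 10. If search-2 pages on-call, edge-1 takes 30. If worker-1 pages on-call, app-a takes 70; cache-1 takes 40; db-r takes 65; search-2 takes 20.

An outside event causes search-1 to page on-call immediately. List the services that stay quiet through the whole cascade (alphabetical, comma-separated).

cache-1, db-r, lb-2, worker-1

Round 1 — search-1 pages on-call (initial).
  app-a: +55 → 55 ≥ 30
  queue-2: +10 → 10 < 60
Round 2 — app-a pages on-call.
  cache-1: +15 → 15 < 50
  edge-2: +60 → 60 ≥ 60
  queue-2: +80 → 90 ≥ 60
  search-2: +60 → 60 ≥ 40
Round 3 — edge-2, queue-2, search-2 page on-call.
  db-r: +20 → 20 < 80
  edge-1: +80+30 → 110 ≥ 40
Round 4 — edge-1 pages on-call.
  worker-1: +95 → 95 < 110
No further pages.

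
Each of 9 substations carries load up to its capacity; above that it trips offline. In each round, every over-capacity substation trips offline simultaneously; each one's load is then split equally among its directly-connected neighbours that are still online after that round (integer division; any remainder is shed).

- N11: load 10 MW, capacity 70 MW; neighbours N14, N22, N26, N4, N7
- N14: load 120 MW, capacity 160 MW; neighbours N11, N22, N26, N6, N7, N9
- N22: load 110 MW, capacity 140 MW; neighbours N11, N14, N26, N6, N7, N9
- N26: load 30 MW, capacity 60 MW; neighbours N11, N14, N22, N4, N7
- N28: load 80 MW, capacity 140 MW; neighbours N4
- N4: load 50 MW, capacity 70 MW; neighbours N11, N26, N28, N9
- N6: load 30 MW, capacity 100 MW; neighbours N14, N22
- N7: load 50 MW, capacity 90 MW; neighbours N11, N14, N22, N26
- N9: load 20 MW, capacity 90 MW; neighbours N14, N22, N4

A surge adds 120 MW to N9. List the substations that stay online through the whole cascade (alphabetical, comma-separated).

Round 1 — N9 at 140 > 90. N9 trips offline.
  N9 sheds 140 MW to N14, N22, N4: 46 each (2 lost).
    N14: 120+46 = 166 > 160
    N22: 110+46 = 156 > 140
    N4: 50+46 = 96 > 70
Round 2 — N14, N22, N4 trip offline.
  N14 sheds 166 MW to N11, N26, N6, N7: 41 each (2 lost).
    N11: 10+41 = 51 ≤ 70
    N26: 30+41 = 71 > 60
    N6: 30+41 = 71 ≤ 100
    N7: 50+41 = 91 > 90
  N22 sheds 156 MW to N11, N26, N6, N7: 39 each.
    N11: 51+39 = 90 > 70
    N26: 71+39 = 110 > 60
    N6: 71+39 = 110 > 100
    N7: 91+39 = 130 > 90
  N4 sheds 96 MW to N11, N26, N28: 32 each.
    N11: 90+32 = 122 > 70
    N26: 110+32 = 142 > 60
    N28: 80+32 = 112 ≤ 140
Round 3 — N11, N26, N6, N7 trip offline.
  N11 sheds 122 MW: no online neighbours, lost.
  N26 sheds 142 MW: no online neighbours, lost.
  N6 sheds 110 MW: no online neighbours, lost.
  N7 sheds 130 MW: no online neighbours, lost.
No further trips.

N28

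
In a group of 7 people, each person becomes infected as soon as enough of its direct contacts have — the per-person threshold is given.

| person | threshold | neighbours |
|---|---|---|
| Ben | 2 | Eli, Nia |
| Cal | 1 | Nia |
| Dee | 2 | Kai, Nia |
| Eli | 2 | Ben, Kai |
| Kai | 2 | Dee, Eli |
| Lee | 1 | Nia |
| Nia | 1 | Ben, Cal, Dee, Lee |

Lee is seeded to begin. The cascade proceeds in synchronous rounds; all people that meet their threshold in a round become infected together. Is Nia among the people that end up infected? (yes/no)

yes

Round 1 — Lee becomes infected (initial).
Round 2 — checking thresholds:
  Nia: 1 of 4 neighbours ≥ 1, becomes infected.
Round 3 — checking thresholds:
  Ben: 1 of 2 neighbours < 2, not yet.
  Cal: 1 of 1 neighbours ≥ 1, becomes infected.
  Dee: 1 of 2 neighbours < 2, not yet.
Round 4 — no new infections; cascade stops.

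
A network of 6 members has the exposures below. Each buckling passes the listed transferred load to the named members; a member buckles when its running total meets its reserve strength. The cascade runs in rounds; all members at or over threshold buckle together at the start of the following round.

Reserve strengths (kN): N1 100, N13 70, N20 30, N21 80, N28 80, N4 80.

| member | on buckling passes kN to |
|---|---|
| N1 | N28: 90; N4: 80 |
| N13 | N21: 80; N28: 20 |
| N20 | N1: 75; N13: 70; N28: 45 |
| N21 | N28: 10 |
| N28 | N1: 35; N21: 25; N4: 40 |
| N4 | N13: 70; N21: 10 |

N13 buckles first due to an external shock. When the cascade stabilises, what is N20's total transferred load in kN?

0

Round 1 — N13 buckles (initial).
  N21: +80 → 80 ≥ 80
  N28: +20 → 20 < 80
Round 2 — N21 buckles.
  N28: +10 → 30 < 80
No further bucklings.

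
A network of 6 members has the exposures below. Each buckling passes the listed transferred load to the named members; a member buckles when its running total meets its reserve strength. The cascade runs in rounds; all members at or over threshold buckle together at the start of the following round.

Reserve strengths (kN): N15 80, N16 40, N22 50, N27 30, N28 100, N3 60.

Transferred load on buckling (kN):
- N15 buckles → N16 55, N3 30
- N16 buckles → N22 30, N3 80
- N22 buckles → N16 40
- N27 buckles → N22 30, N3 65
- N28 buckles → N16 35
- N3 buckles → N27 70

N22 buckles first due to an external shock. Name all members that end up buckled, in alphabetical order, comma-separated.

N16, N22, N27, N3

Round 1 — N22 buckles (initial).
  N16: +40 → 40 ≥ 40
Round 2 — N16 buckles.
  N3: +80 → 80 ≥ 60
Round 3 — N3 buckles.
  N27: +70 → 70 ≥ 30
Round 4 — N27 buckles.
No further bucklings.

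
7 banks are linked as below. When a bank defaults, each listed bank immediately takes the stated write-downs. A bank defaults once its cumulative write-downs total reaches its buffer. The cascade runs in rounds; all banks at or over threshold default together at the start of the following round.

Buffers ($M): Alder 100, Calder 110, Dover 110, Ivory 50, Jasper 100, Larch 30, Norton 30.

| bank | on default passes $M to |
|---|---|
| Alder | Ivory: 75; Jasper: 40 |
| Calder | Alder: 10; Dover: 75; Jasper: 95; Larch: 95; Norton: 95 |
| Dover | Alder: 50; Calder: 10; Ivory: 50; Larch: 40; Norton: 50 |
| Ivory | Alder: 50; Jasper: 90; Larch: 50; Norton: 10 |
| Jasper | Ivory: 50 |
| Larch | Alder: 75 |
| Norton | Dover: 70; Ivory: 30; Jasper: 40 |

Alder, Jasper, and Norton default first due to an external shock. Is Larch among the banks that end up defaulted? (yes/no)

yes

Round 1 — Alder, Jasper, Norton default (initial).
  Dover: +70 → 70 < 110
  Ivory: +75+50+30 → 155 ≥ 50
Round 2 — Ivory defaults.
  Larch: +50 → 50 ≥ 30
Round 3 — Larch defaults.
No further defaults.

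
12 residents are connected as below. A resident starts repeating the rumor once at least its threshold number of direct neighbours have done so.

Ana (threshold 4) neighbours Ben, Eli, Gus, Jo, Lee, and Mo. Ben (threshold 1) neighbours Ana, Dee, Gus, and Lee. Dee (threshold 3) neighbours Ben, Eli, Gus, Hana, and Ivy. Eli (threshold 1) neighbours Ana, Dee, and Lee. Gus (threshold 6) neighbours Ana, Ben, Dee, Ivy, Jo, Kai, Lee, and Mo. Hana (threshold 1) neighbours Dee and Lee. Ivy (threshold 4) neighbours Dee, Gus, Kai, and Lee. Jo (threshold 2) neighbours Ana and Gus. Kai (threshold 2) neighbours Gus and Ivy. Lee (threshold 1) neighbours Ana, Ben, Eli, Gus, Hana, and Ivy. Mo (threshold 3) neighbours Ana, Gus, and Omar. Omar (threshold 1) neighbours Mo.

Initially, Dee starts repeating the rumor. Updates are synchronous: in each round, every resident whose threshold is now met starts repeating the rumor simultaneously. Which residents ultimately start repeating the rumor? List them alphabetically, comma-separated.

Ben, Dee, Eli, Hana, Lee

Round 1 — Dee starts repeating the rumor (initial).
Round 2 — checking thresholds:
  Ben: 1 of 4 neighbours ≥ 1, starts repeating the rumor.
  Eli: 1 of 3 neighbours ≥ 1, starts repeating the rumor.
  Gus: 1 of 8 neighbours < 6, holds.
  Hana: 1 of 2 neighbours ≥ 1, starts repeating the rumor.
  Ivy: 1 of 4 neighbours < 4, holds.
Round 3 — checking thresholds:
  Ana: 2 of 6 neighbours < 4, holds.
  Gus: 2 of 8 neighbours < 6, holds.
  Ivy: 1 of 4 neighbours < 4, holds.
  Lee: 3 of 6 neighbours ≥ 1, starts repeating the rumor.
Round 4 — no new spreads; cascade stops.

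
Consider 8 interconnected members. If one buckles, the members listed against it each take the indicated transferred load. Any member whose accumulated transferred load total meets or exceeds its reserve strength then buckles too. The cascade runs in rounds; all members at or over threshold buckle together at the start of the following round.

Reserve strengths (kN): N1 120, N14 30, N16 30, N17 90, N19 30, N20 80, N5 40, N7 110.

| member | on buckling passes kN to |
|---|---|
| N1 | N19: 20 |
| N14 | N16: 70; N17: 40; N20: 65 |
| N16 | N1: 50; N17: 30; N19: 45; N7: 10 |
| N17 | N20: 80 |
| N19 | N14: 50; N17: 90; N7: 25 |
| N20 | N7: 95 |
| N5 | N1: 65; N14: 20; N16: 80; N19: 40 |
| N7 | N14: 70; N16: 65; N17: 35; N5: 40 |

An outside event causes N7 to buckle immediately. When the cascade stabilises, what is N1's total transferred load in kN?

115

Round 1 — N7 buckles (initial).
  N14: +70 → 70 ≥ 30
  N16: +65 → 65 ≥ 30
  N17: +35 → 35 < 90
  N5: +40 → 40 ≥ 40
Round 2 — N14, N16, N5 buckle.
  N1: +50+65 → 115 < 120
  N17: +40+30 → 105 ≥ 90
  N19: +45+40 → 85 ≥ 30
  N20: +65 → 65 < 80
Round 3 — N17, N19 buckle.
  N20: +80 → 145 ≥ 80
Round 4 — N20 buckles.
No further bucklings.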